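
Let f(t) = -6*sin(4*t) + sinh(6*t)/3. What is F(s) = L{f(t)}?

Apply the Laplace transform termwise.
(1/3)·[L{sinh(6t)} = 6/(s^2 - 36)]; (-6)·[L{sin(4t)} = 4/(s^2 + 16)].

F(s) = -24/(s^2 + 16) + 2/(s^2 - 36)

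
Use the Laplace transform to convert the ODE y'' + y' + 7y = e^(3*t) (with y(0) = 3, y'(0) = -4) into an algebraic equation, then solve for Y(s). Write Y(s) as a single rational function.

Y(s) = (3*s^2 - 10*s + 4)/(s^3 - 2*s^2 + 4*s - 21)

Take the Laplace transform of both sides.
Using L{y''} = s^2 Y - s·y(0) - y'(0) and L{y'} = sY - y(0), with y(0) = 3, y'(0) = -4, the left side becomes (s^2 + s + 7)Y - (3*s - 1).
The right side is L{e^(3*t)} = 1/(s - 3).
So (s^2 + s + 7)Y = 1/(s - 3) + (3*s - 1).
Solve for Y(s) and write it as one ratio of polynomials.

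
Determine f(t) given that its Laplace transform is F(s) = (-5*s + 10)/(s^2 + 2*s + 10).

Complete the square in the denominator: s^2 + 2*s + 10 = (s + 1)^2 + 3^2.
Split the numerator to match: -5*s + 10 = -5·(s + 1) + 5·3.
Invert each term: -5·(s + 1)/((s + 1)^2 + 9) ↔ -5e^(-t)cos(3t); 5·3/((s + 1)^2 + 9) ↔ 5e^(-t)sin(3t).

f(t) = 5*exp(-t)*sin(3*t) - 5*exp(-t)*cos(3*t)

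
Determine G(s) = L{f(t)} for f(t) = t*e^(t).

G(s) = (s - 1)^(-2)

L{e^(t)} = 1/(s - 1).
Then apply L{t·g(t)} = -d/ds[H(s)] with H(s) = 1/(s - 1):
differentiating 1 time and applying the sign gives (s - 1)^(-2).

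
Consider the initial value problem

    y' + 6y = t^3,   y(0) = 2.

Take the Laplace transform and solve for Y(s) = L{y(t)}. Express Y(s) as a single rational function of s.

Y(s) = (2*s^4 + 6)/(s^5 + 6*s^4)

Apply the Laplace transform to the equation.
The derivative rules (L{y'} = sY - y(0) = sY - 2) turn the left side into (s + 6)Y - (2).
The right side is L{t^3} = 6/s^4.
So (s + 6)Y = 6/s^4 + (2).
Solve for Y(s) and write it as one ratio of polynomials.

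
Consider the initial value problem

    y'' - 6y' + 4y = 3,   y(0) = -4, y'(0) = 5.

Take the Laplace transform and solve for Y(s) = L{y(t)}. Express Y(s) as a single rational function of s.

Transform both sides with L{·}.
Using L{y''} = s^2 Y - s·y(0) - y'(0) and L{y'} = sY - y(0), with y(0) = -4, y'(0) = 5, the left side becomes (s^2 - 6*s + 4)Y - (-4*s + 29).
The right side is L{3} = 3/s.
So (s^2 - 6*s + 4)Y = 3/s + (-4*s + 29).
Divide through and combine into a single rational function.

Y(s) = (-4*s^2 + 29*s + 3)/(s^3 - 6*s^2 + 4*s)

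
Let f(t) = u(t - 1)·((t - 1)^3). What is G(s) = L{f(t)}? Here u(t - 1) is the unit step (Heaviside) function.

G(s) = 6*exp(-s)/s^4

By the second shifting theorem, L{u(t - c)·g(t - c)} = e^(-cs)·H(s) with c = 1 and H(s) = L{g(t)}.
L{t^3} = 3!/s^4 = 6/s^4.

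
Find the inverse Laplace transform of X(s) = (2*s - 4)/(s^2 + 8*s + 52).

Complete the square in the denominator: s^2 + 8*s + 52 = (s + 4)^2 + 6^2.
Split the numerator to match: 2*s - 4 = 2·(s + 4) - 2·6.
Invert each term: 2·(s + 4)/((s + 4)^2 + 36) ↔ 2e^(-4t)cos(6t); -2·6/((s + 4)^2 + 36) ↔ -2e^(-4t)sin(6t).

-2*exp(-4*t)*sin(6*t) + 2*exp(-4*t)*cos(6*t)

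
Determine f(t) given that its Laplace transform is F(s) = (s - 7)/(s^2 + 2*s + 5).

f(t) = -4*exp(-t)*sin(2*t) + exp(-t)*cos(2*t)

Complete the square in the denominator: s^2 + 2*s + 5 = (s + 1)^2 + 2^2.
Split the numerator to match: s - 7 = 1·(s + 1) - 4·2.
Invert each term: 1·(s + 1)/((s + 1)^2 + 4) ↔ e^(-t)cos(2t); -4·2/((s + 1)^2 + 4) ↔ -4e^(-t)sin(2t).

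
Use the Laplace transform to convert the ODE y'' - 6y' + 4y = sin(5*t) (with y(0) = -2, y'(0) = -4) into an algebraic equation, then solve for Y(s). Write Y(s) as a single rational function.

Take the Laplace transform of both sides.
With L{y''} = s^2 Y - s·y(0) - y'(0) and L{y'} = sY - y(0), with y(0) = -2, y'(0) = -4: the LHS transforms to (s^2 - 6*s + 4)Y - (-2*s + 8).
The right side is L{sin(5*t)} = 5/(s^2 + 25).
So (s^2 - 6*s + 4)Y = 5/(s^2 + 25) + (-2*s + 8).
Solve for Y(s) and write it as one ratio of polynomials.

Y(s) = (-2*s^3 + 8*s^2 - 50*s + 205)/(s^4 - 6*s^3 + 29*s^2 - 150*s + 100)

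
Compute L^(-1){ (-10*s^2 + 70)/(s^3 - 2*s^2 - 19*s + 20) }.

Factor the denominator: s^3 - 2*s^2 - 19*s + 20 = (s - 5)*(s - 1)*(s + 4).
Partial fraction decomposition gives [-3/(s - 1)] + [-2/(s + 4)] + [-5/(s - 5)].
Invert each term: -3/(s - 1) ↔ -3e^(t); -2/(s + 4) ↔ -2e^(-4t); -5/(s - 5) ↔ -5e^(5t).

-5*exp(5*t) - 3*exp(t) - 2*exp(-4*t)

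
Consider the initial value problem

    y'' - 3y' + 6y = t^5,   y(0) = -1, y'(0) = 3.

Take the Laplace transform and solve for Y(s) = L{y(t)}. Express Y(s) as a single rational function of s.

Y(s) = (-s^7 + 6*s^6 + 120)/(s^8 - 3*s^7 + 6*s^6)

Take the Laplace transform of both sides.
The derivative rules (L{y''} = s^2 Y - s·y(0) - y'(0) and L{y'} = sY - y(0), with y(0) = -1, y'(0) = 3) turn the left side into (s^2 - 3*s + 6)Y - (-s + 6).
The right side is L{t^5} = 120/s^6.
So (s^2 - 3*s + 6)Y = 120/s^6 + (-s + 6).
Isolate Y and clear denominators.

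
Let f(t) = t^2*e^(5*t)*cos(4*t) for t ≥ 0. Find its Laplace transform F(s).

L{cos(4t)} = s/(s^2 + 16).
Multiplying by e^(5t) shifts s → s - 5, so L{e^(5*t)*cos(4*t)} = (s - 5)/((s - 5)^2 + 16).
Then apply L{t^2·g(t)} = (-1)^2 d^2/ds^2[G(s)] with G(s) = (s - 5)/((s - 5)^2 + 16):
differentiating 2 times and applying the sign gives 2*(s - 5)*(s^2 - 10*s - 23)/(s^2 - 10*s + 41)^3.

F(s) = 2*(s - 5)*(s^2 - 10*s - 23)/(s^2 - 10*s + 41)^3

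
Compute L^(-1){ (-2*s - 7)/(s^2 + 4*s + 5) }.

Complete the square in the denominator: s^2 + 4*s + 5 = (s + 2)^2 + 1^2.
Split the numerator to match: -2*s - 7 = -2·(s + 2) - 3·1.
Invert each term: -2·(s + 2)/((s + 2)^2 + 1) ↔ -2e^(-2t)cos(t); -3·1/((s + 2)^2 + 1) ↔ -3e^(-2t)sin(t).

-3*exp(-2*t)*sin(t) - 2*exp(-2*t)*cos(t)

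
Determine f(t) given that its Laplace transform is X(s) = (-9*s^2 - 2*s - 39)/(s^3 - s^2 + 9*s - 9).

f(t) = -5*exp(t) - 2*sin(3*t) - 4*cos(3*t)

Factor the denominator: s^3 - s^2 + 9*s - 9 = (s - 1)*(s^2 + 9).
Partial fraction decomposition gives [-5/(s - 1)] + [-4*s/(s^2 + 9)] + [-6/(s^2 + 9)].
Invert each term: -5/(s - 1) ↔ -5e^(t); -4·s/(s^2 + 9) ↔ -4cos(3t); -2·3/(s^2 + 9) ↔ -2sin(3t).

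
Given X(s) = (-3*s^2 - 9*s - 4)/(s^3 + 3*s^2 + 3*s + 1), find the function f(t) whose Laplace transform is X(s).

f(t) = t^2*exp(-t) - 3*t*exp(-t) - 3*exp(-t)

Factor the denominator: s^3 + 3*s^2 + 3*s + 1 = (s + 1)^3.
Partial fraction decomposition gives [-3/(s + 1)] + [-3/(s + 1)^2] + [2/(s + 1)^3].
Invert each term: -3/(s + 1) ↔ -3e^(-t); -3/(s + 1)^2 ↔ -3t·e^(-t); 2/(s + 1)^3 ↔ (1)t^2·e^(-t).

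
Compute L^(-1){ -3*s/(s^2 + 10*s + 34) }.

5*exp(-5*t)*sin(3*t) - 3*exp(-5*t)*cos(3*t)

Complete the square in the denominator: s^2 + 10*s + 34 = (s + 5)^2 + 3^2.
Split the numerator to match: -3*s = -3·(s + 5) + 5·3.
Invert each term: -3·(s + 5)/((s + 5)^2 + 9) ↔ -3e^(-5t)cos(3t); 5·3/((s + 5)^2 + 9) ↔ 5e^(-5t)sin(3t).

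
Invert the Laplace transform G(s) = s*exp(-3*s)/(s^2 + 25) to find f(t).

f(t) = Heaviside(t - 3)*(cos(5*t - 15))

The factor e^(-3s) signals a time shift by c = 3 (second shifting theorem).
L{cos(5t)} = s/(s^2 + 25), so L^-1{s/(s^2 + 25)} = cos(5*t).
Hence the inverse is u(t - 3) times that function evaluated at t - 3.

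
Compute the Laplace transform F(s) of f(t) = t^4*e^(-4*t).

F(s) = 24/(s + 4)^5

L{t^4} = 4!/s^5 = 24/s^5.
By the first shifting theorem, multiplying by e^(-4t) replaces s with s + 4.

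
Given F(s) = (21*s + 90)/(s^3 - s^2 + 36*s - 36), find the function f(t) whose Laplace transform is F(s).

f(t) = 3*exp(t) + 3*sin(6*t) - 3*cos(6*t)

Factor the denominator: s^3 - s^2 + 36*s - 36 = (s - 1)*(s^2 + 36).
Partial fraction decomposition gives [3/(s - 1)] + [-3*s/(s^2 + 36)] + [18/(s^2 + 36)].
Invert each term: 3/(s - 1) ↔ 3e^(t); -3·s/(s^2 + 36) ↔ -3cos(6t); 3·6/(s^2 + 36) ↔ 3sin(6t).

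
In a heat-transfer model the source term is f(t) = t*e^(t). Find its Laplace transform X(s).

L{e^(t)} = 1/(s - 1).
Then apply L{t·g(t)} = -d/ds[G(s)] with G(s) = 1/(s - 1):
differentiating 1 time and applying the sign gives (s - 1)^(-2).

X(s) = (s - 1)^(-2)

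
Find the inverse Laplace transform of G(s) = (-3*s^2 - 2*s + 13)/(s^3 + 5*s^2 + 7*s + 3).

6*t*exp(-t) - exp(-t) - 2*exp(-3*t)

Factor the denominator: s^3 + 5*s^2 + 7*s + 3 = (s + 1)^2*(s + 3).
Partial fraction decomposition gives [-1/(s + 1)] + [6/(s + 1)^2] + [-2/(s + 3)].
Invert each term: -1/(s + 1) ↔ -e^(-t); 6/(s + 1)^2 ↔ 6t·e^(-t); -2/(s + 3) ↔ -2e^(-3t).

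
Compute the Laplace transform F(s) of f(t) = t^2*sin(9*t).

L{sin(9t)} = 9/(s^2 + 81).
Then apply L{t^2·g(t)} = (-1)^2 d^2/ds^2[G(s)] with G(s) = 9/(s^2 + 81):
differentiating 2 times and applying the sign gives 54*(s^2 - 27)/(s^2 + 81)^3.

F(s) = 54*(s^2 - 27)/(s^2 + 81)^3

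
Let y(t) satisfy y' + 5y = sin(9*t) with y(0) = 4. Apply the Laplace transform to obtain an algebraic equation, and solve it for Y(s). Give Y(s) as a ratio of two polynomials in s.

Apply the Laplace transform to the equation.
With L{y'} = sY - y(0) = sY - 4: the LHS transforms to (s + 5)Y - (4).
The right side is L{sin(9*t)} = 9/(s^2 + 81).
So (s + 5)Y = 9/(s^2 + 81) + (4).
Divide through and combine into a single rational function.

Y(s) = (4*s^2 + 333)/(s^3 + 5*s^2 + 81*s + 405)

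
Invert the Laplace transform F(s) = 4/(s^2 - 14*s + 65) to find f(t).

Rewrite the denominator: s^2 - 14*s + 65 = (s - 7)^2 + 16.
The form in (s - 7) signals a first-shifting-theorem factor e^(7t).
Since L{sin(4t)} = 4/(s^2 + 16), the inverse is e^(7*t)*sin(4*t).

f(t) = exp(7*t)*sin(4*t)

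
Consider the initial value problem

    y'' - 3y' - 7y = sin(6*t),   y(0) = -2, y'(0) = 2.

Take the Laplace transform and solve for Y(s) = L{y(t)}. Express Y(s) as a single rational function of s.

Y(s) = (-2*s^3 + 8*s^2 - 72*s + 294)/(s^4 - 3*s^3 + 29*s^2 - 108*s - 252)

Transform both sides with L{·}.
Using L{y''} = s^2 Y - s·y(0) - y'(0) and L{y'} = sY - y(0), with y(0) = -2, y'(0) = 2, the left side becomes (s^2 - 3*s - 7)Y - (-2*s + 8).
The right side is L{sin(6*t)} = 6/(s^2 + 36).
So (s^2 - 3*s - 7)Y = 6/(s^2 + 36) + (-2*s + 8).
Isolate Y and clear denominators.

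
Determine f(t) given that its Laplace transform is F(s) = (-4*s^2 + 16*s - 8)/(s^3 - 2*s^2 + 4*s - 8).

Factor the denominator: s^3 - 2*s^2 + 4*s - 8 = (s - 2)*(s^2 + 4).
Partial fraction decomposition gives [1/(s - 2)] + [-5*s/(s^2 + 4)] + [6/(s^2 + 4)].
Invert each term: 1/(s - 2) ↔ e^(2t); -5·s/(s^2 + 4) ↔ -5cos(2t); 3·2/(s^2 + 4) ↔ 3sin(2t).

f(t) = exp(2*t) + 3*sin(2*t) - 5*cos(2*t)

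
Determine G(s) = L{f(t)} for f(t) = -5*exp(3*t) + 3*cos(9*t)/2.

The transform is linear, so treat each term independently.
(-5)·[L{e^(3t)} = 1/(s - 3)]; (3/2)·[L{cos(9t)} = s/(s^2 + 81)].

G(s) = 3*s/(2*(s^2 + 81)) - 5/(s - 3)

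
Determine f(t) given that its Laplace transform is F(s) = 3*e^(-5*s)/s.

The factor e^(-5s) signals a time shift by c = 5 (second shifting theorem).
L{3} = 3/s, so L^-1{3/s} = 3.
Hence the inverse is u(t - 5) times that function evaluated at t - 5.

f(t) = Heaviside(t - 5)*(3)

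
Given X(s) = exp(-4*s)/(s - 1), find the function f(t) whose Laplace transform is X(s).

The factor e^(-4s) signals a time shift by c = 4 (second shifting theorem).
L{e^(t)} = 1/(s - 1), so L^-1{1/(s - 1)} = exp(t).
Hence the inverse is u(t - 4) times that function evaluated at t - 4.

f(t) = Heaviside(t - 4)*(exp(t - 4))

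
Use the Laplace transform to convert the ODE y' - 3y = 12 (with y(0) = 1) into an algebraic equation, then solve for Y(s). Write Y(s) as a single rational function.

Transform both sides with L{·}.
Using L{y'} = sY - y(0) = sY - 1, the left side becomes (s - 3)Y - (1).
The right side is L{12} = 12/s.
So (s - 3)Y = 12/s + (1).
Solve for Y(s) and write it as one ratio of polynomials.

Y(s) = (s + 12)/(s^2 - 3*s)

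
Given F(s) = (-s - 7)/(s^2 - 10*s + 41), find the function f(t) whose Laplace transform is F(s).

Complete the square in the denominator: s^2 - 10*s + 41 = (s - 5)^2 + 4^2.
Split the numerator to match: -s - 7 = -1·(s - 5) - 3·4.
Invert each term: -1·(s - 5)/((s - 5)^2 + 16) ↔ -e^(5t)cos(4t); -3·4/((s - 5)^2 + 16) ↔ -3e^(5t)sin(4t).

f(t) = -3*exp(5*t)*sin(4*t) - exp(5*t)*cos(4*t)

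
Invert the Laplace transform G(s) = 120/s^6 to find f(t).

Since L{t^5} = 5!/s^6 = 120/s^6, the inverse is t^5.

f(t) = t^5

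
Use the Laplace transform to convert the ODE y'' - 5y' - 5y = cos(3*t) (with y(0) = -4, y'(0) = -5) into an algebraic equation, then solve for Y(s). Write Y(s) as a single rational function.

Y(s) = (-4*s^3 + 15*s^2 - 35*s + 135)/(s^4 - 5*s^3 + 4*s^2 - 45*s - 45)

Take the Laplace transform of both sides.
With L{y''} = s^2 Y - s·y(0) - y'(0) and L{y'} = sY - y(0), with y(0) = -4, y'(0) = -5: the LHS transforms to (s^2 - 5*s - 5)Y - (-4*s + 15).
The right side is L{cos(3*t)} = s/(s^2 + 9).
So (s^2 - 5*s - 5)Y = s/(s^2 + 9) + (-4*s + 15).
Divide through and combine into a single rational function.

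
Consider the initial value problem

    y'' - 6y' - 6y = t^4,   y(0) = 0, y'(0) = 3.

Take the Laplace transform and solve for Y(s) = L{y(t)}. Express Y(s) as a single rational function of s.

Y(s) = (3*s^5 + 24)/(s^7 - 6*s^6 - 6*s^5)

Apply the Laplace transform to the equation.
Using L{y''} = s^2 Y - s·y(0) - y'(0) and L{y'} = sY - y(0), with y(0) = 0, y'(0) = 3, the left side becomes (s^2 - 6*s - 6)Y - (3).
The right side is L{t^4} = 24/s^5.
So (s^2 - 6*s - 6)Y = 24/s^5 + (3).
Solve for Y(s) and write it as one ratio of polynomials.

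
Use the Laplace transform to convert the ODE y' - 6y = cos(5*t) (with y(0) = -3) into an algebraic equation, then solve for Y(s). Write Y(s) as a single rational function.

Apply the Laplace transform to the equation.
With L{y'} = sY - y(0) = sY - (-3): the LHS transforms to (s - 6)Y - (-3).
The right side is L{cos(5*t)} = s/(s^2 + 25).
So (s - 6)Y = s/(s^2 + 25) + (-3).
Solve for Y(s) and write it as one ratio of polynomials.

Y(s) = (-3*s^2 + s - 75)/(s^3 - 6*s^2 + 25*s - 150)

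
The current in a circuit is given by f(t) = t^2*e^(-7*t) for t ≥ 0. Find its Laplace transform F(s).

L{e^(-7t)} = 1/(s + 7).
Then apply L{t^2·g(t)} = (-1)^2 d^2/ds^2[G(s)] with G(s) = 1/(s + 7):
differentiating 2 times and applying the sign gives 2/(s + 7)^3.

F(s) = 2/(s + 7)^3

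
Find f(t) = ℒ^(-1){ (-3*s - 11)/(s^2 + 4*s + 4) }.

Factor the denominator: s^2 + 4*s + 4 = (s + 2)^2.
Partial fraction decomposition gives [-3/(s + 2)] + [-5/(s + 2)^2].
Invert each term: -3/(s + 2) ↔ -3e^(-2t); -5/(s + 2)^2 ↔ -5t·e^(-2t).

f(t) = -5*t*exp(-2*t) - 3*exp(-2*t)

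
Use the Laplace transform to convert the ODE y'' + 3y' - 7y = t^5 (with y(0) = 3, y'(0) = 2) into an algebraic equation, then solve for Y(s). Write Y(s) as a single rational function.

Apply the Laplace transform to the equation.
The derivative rules (L{y''} = s^2 Y - s·y(0) - y'(0) and L{y'} = sY - y(0), with y(0) = 3, y'(0) = 2) turn the left side into (s^2 + 3*s - 7)Y - (3*s + 11).
The right side is L{t^5} = 120/s^6.
So (s^2 + 3*s - 7)Y = 120/s^6 + (3*s + 11).
Divide through and combine into a single rational function.

Y(s) = (3*s^7 + 11*s^6 + 120)/(s^8 + 3*s^7 - 7*s^6)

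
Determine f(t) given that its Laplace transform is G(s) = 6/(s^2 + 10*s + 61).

f(t) = exp(-5*t)*sin(6*t)

Rewrite the denominator: s^2 + 10*s + 61 = (s + 5)^2 + 36.
The form in (s + 5) signals a first-shifting-theorem factor e^(-5t).
Since L{sin(6t)} = 6/(s^2 + 36), the inverse is e^(-5*t)*sin(6*t).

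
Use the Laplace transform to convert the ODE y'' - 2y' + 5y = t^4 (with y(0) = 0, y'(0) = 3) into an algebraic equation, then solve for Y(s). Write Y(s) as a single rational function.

Y(s) = (3*s^5 + 24)/(s^7 - 2*s^6 + 5*s^5)

Apply the Laplace transform to the equation.
The derivative rules (L{y''} = s^2 Y - s·y(0) - y'(0) and L{y'} = sY - y(0), with y(0) = 0, y'(0) = 3) turn the left side into (s^2 - 2*s + 5)Y - (3).
The right side is L{t^4} = 24/s^5.
So (s^2 - 2*s + 5)Y = 24/s^5 + (3).
Divide through and combine into a single rational function.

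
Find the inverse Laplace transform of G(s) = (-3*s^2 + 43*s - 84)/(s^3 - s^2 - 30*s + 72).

4*exp(4*t) - 2*exp(3*t) - 5*exp(-6*t)

Factor the denominator: s^3 - s^2 - 30*s + 72 = (s - 4)*(s - 3)*(s + 6).
Partial fraction decomposition gives [-5/(s + 6)] + [-2/(s - 3)] + [4/(s - 4)].
Invert each term: -5/(s + 6) ↔ -5e^(-6t); -2/(s - 3) ↔ -2e^(3t); 4/(s - 4) ↔ 4e^(4t).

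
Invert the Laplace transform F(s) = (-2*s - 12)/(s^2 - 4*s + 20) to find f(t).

Complete the square in the denominator: s^2 - 4*s + 20 = (s - 2)^2 + 4^2.
Split the numerator to match: -2*s - 12 = -2·(s - 2) - 4·4.
Invert each term: -2·(s - 2)/((s - 2)^2 + 16) ↔ -2e^(2t)cos(4t); -4·4/((s - 2)^2 + 16) ↔ -4e^(2t)sin(4t).

f(t) = -4*exp(2*t)*sin(4*t) - 2*exp(2*t)*cos(4*t)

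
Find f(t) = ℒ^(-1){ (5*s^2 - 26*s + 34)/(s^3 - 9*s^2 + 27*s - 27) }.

Factor the denominator: s^3 - 9*s^2 + 27*s - 27 = (s - 3)^3.
Partial fraction decomposition gives [5/(s - 3)] + [4/(s - 3)^2] + [(s - 3)^(-3)].
Invert each term: 5/(s - 3) ↔ 5e^(3t); 4/(s - 3)^2 ↔ 4t·e^(3t); 1/(s - 3)^3 ↔ (1/2)t^2·e^(3t).

f(t) = t^2*exp(3*t)/2 + 4*t*exp(3*t) + 5*exp(3*t)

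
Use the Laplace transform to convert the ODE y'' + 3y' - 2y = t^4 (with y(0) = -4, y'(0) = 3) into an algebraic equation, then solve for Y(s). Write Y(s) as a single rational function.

Take the Laplace transform of both sides.
Using L{y''} = s^2 Y - s·y(0) - y'(0) and L{y'} = sY - y(0), with y(0) = -4, y'(0) = 3, the left side becomes (s^2 + 3*s - 2)Y - (-4*s - 9).
The right side is L{t^4} = 24/s^5.
So (s^2 + 3*s - 2)Y = 24/s^5 + (-4*s - 9).
Divide through and combine into a single rational function.

Y(s) = (-4*s^6 - 9*s^5 + 24)/(s^7 + 3*s^6 - 2*s^5)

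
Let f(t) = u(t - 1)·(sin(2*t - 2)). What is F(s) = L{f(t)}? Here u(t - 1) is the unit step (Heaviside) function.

F(s) = 2*exp(-s)/(s^2 + 4)

By the second shifting theorem, L{u(t - c)·g(t - c)} = e^(-cs)·G(s) with c = 1 and G(s) = L{g(t)}.
L{sin(2t)} = 2/(s^2 + 4).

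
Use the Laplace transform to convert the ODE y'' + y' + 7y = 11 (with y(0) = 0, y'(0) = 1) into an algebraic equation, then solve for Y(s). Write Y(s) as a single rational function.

Y(s) = (s + 11)/(s^3 + s^2 + 7*s)

Take the Laplace transform of both sides.
Using L{y''} = s^2 Y - s·y(0) - y'(0) and L{y'} = sY - y(0), with y(0) = 0, y'(0) = 1, the left side becomes (s^2 + s + 7)Y - (1).
The right side is L{11} = 11/s.
So (s^2 + s + 7)Y = 11/s + (1).
Isolate Y and clear denominators.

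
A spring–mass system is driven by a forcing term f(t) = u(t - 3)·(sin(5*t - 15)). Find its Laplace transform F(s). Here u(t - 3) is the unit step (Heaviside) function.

By the second shifting theorem, L{u(t - c)·g(t - c)} = e^(-cs)·G(s) with c = 3 and G(s) = L{g(t)}.
L{sin(5t)} = 5/(s^2 + 25).

F(s) = 5*exp(-3*s)/(s^2 + 25)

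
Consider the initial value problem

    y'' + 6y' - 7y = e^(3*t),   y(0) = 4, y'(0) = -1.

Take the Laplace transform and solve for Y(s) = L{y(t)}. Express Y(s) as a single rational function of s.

Y(s) = (4*s^2 + 11*s - 68)/(s^3 + 3*s^2 - 25*s + 21)

Apply the Laplace transform to the equation.
The derivative rules (L{y''} = s^2 Y - s·y(0) - y'(0) and L{y'} = sY - y(0), with y(0) = 4, y'(0) = -1) turn the left side into (s^2 + 6*s - 7)Y - (4*s + 23).
The right side is L{e^(3*t)} = 1/(s - 3).
So (s^2 + 6*s - 7)Y = 1/(s - 3) + (4*s + 23).
Divide through and combine into a single rational function.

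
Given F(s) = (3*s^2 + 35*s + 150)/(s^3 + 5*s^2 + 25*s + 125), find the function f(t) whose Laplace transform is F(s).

f(t) = 5*sin(5*t) + 2*cos(5*t) + exp(-5*t)

Factor the denominator: s^3 + 5*s^2 + 25*s + 125 = (s + 5)*(s^2 + 25).
Partial fraction decomposition gives [1/(s + 5)] + [2*s/(s^2 + 25)] + [25/(s^2 + 25)].
Invert each term: 1/(s + 5) ↔ e^(-5t); 2·s/(s^2 + 25) ↔ 2cos(5t); 5·5/(s^2 + 25) ↔ 5sin(5t).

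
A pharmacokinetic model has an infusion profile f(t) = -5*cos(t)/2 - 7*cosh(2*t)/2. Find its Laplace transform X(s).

X(s) = -5*s/(2*(s^2 + 1)) - 7*s/(2*(s^2 - 4))

The transform is linear, so treat each term independently.
(-5/2)·[L{cos(t)} = s/(s^2 + 1)]; (-7/2)·[L{cosh(2t)} = s/(s^2 - 4)].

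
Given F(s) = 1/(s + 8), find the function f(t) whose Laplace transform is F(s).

Since L{e^(-8t)} = 1/(s + 8), the inverse is exp(-8*t).

f(t) = exp(-8*t)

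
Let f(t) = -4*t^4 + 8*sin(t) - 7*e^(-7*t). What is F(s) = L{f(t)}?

Apply the Laplace transform termwise.
(-7)·[L{e^(-7t)} = 1/(s + 7)]; (8)·[L{sin(t)} = 1/(s^2 + 1)]; (-4)·[L{t^4} = 4!/s^5 = 24/s^5].

F(s) = 8/(s^2 + 1) - 7/(s + 7) - 96/s^5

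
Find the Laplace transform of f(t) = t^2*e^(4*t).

L{e^(4t)} = 1/(s - 4).
Then apply L{t^2·g(t)} = (-1)^2 d^2/ds^2[G(s)] with G(s) = 1/(s - 4):
differentiating 2 times and applying the sign gives 2/(s - 4)^3.

2/(s - 4)^3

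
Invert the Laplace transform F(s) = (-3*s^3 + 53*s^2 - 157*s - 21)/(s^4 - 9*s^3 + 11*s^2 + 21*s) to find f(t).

Factor the denominator: s^4 - 9*s^3 + 11*s^2 + 21*s = s*(s - 7)*(s - 3)*(s + 1).
Partial fraction decomposition gives [-1/s] + [-6/(s + 1)] + [2/(s - 3)] + [2/(s - 7)].
Invert each term: -1/(s - 0) ↔ -e^(0t); -6/(s + 1) ↔ -6e^(-t); 2/(s - 3) ↔ 2e^(3t); 2/(s - 7) ↔ 2e^(7t).

f(t) = 2*exp(7*t) + 2*exp(3*t) - 1 - 6*exp(-t)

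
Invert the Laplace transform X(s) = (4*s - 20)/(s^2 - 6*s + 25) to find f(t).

Complete the square in the denominator: s^2 - 6*s + 25 = (s - 3)^2 + 4^2.
Split the numerator to match: 4*s - 20 = 4·(s - 3) - 2·4.
Invert each term: 4·(s - 3)/((s - 3)^2 + 16) ↔ 4e^(3t)cos(4t); -2·4/((s - 3)^2 + 16) ↔ -2e^(3t)sin(4t).

f(t) = -2*exp(3*t)*sin(4*t) + 4*exp(3*t)*cos(4*t)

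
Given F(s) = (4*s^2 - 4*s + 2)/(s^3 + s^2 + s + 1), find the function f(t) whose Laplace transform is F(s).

f(t) = -3*sin(t) - cos(t) + 5*exp(-t)

Factor the denominator: s^3 + s^2 + s + 1 = (s + 1)*(s^2 + 1).
Partial fraction decomposition gives [5/(s + 1)] + [-s/(s^2 + 1)] + [-3/(s^2 + 1)].
Invert each term: 5/(s + 1) ↔ 5e^(-t); -1·s/(s^2 + 1) ↔ -cos(t); -3·1/(s^2 + 1) ↔ -3sin(t).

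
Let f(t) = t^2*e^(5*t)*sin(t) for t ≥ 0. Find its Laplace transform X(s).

X(s) = 2*(3*s^2 - 30*s + 74)/(s^2 - 10*s + 26)^3

L{sin(t)} = 1/(s^2 + 1).
Multiplying by e^(5t) shifts s → s - 5, so L{e^(5*t)*sin(t)} = 1/((s - 5)^2 + 1).
Then apply L{t^2·g(t)} = (-1)^2 d^2/ds^2[G(s)] with G(s) = 1/((s - 5)^2 + 1):
differentiating 2 times and applying the sign gives 2*(3*s^2 - 30*s + 74)/(s^2 - 10*s + 26)^3.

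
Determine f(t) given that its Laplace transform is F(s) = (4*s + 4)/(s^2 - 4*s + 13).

Complete the square in the denominator: s^2 - 4*s + 13 = (s - 2)^2 + 3^2.
Split the numerator to match: 4*s + 4 = 4·(s - 2) + 4·3.
Invert each term: 4·(s - 2)/((s - 2)^2 + 9) ↔ 4e^(2t)cos(3t); 4·3/((s - 2)^2 + 9) ↔ 4e^(2t)sin(3t).

f(t) = 4*exp(2*t)*sin(3*t) + 4*exp(2*t)*cos(3*t)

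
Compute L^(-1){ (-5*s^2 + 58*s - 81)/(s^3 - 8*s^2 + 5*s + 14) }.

Factor the denominator: s^3 - 8*s^2 + 5*s + 14 = (s - 7)*(s - 2)*(s + 1).
Partial fraction decomposition gives [2/(s - 7)] + [-1/(s - 2)] + [-6/(s + 1)].
Invert each term: 2/(s - 7) ↔ 2e^(7t); -1/(s - 2) ↔ -e^(2t); -6/(s + 1) ↔ -6e^(-t).

2*exp(7*t) - exp(2*t) - 6*exp(-t)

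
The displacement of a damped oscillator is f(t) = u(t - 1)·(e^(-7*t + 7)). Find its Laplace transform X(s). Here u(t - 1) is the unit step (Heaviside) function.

X(s) = exp(-s)/(s + 7)

By the second shifting theorem, L{u(t - c)·g(t - c)} = e^(-cs)·G(s) with c = 1 and G(s) = L{g(t)}.
L{e^(-7t)} = 1/(s + 7).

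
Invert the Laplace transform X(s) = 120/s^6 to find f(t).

f(t) = t^5

Since L{t^5} = 5!/s^6 = 120/s^6, the inverse is t^5.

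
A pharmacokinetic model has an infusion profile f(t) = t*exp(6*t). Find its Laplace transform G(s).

L{e^(6t)} = 1/(s - 6).
Then apply L{t·g(t)} = -d/ds[H(s)] with H(s) = 1/(s - 6):
differentiating 1 time and applying the sign gives (s - 6)^(-2).

G(s) = (s - 6)^(-2)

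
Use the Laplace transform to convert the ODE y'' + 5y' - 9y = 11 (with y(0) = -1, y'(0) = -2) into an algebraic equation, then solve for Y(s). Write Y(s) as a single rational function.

Y(s) = (-s^2 - 7*s + 11)/(s^3 + 5*s^2 - 9*s)

Laplace-transform each side.
The derivative rules (L{y''} = s^2 Y - s·y(0) - y'(0) and L{y'} = sY - y(0), with y(0) = -1, y'(0) = -2) turn the left side into (s^2 + 5*s - 9)Y - (-s - 7).
The right side is L{11} = 11/s.
So (s^2 + 5*s - 9)Y = 11/s + (-s - 7).
Isolate Y and clear denominators.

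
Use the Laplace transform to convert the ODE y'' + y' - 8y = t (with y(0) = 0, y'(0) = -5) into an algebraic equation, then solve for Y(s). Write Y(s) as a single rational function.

Y(s) = (-5*s^2 + 1)/(s^4 + s^3 - 8*s^2)

Apply the Laplace transform to the equation.
The derivative rules (L{y''} = s^2 Y - s·y(0) - y'(0) and L{y'} = sY - y(0), with y(0) = 0, y'(0) = -5) turn the left side into (s^2 + s - 8)Y - (-5).
The right side is L{t} = s^(-2).
So (s^2 + s - 8)Y = s^(-2) + (-5).
Isolate Y and clear denominators.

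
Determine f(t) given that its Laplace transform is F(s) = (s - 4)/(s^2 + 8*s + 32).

f(t) = -2*exp(-4*t)*sin(4*t) + exp(-4*t)*cos(4*t)

Complete the square in the denominator: s^2 + 8*s + 32 = (s + 4)^2 + 4^2.
Split the numerator to match: s - 4 = 1·(s + 4) - 2·4.
Invert each term: 1·(s + 4)/((s + 4)^2 + 16) ↔ e^(-4t)cos(4t); -2·4/((s + 4)^2 + 16) ↔ -2e^(-4t)sin(4t).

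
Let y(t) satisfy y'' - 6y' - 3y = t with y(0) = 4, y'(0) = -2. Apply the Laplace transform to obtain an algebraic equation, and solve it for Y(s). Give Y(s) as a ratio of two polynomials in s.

Laplace-transform each side.
The derivative rules (L{y''} = s^2 Y - s·y(0) - y'(0) and L{y'} = sY - y(0), with y(0) = 4, y'(0) = -2) turn the left side into (s^2 - 6*s - 3)Y - (4*s - 26).
The right side is L{t} = s^(-2).
So (s^2 - 6*s - 3)Y = s^(-2) + (4*s - 26).
Divide through and combine into a single rational function.

Y(s) = (4*s^3 - 26*s^2 + 1)/(s^4 - 6*s^3 - 3*s^2)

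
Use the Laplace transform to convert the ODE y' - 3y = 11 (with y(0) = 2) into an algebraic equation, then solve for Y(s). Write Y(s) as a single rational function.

Apply the Laplace transform to the equation.
Using L{y'} = sY - y(0) = sY - 2, the left side becomes (s - 3)Y - (2).
The right side is L{11} = 11/s.
So (s - 3)Y = 11/s + (2).
Isolate Y and clear denominators.

Y(s) = (2*s + 11)/(s^2 - 3*s)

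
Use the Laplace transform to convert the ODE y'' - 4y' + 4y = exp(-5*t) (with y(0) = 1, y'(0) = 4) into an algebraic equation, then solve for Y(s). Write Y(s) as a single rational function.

Y(s) = (s^2 + 5*s + 1)/(s^3 + s^2 - 16*s + 20)

Apply the Laplace transform to the equation.
Using L{y''} = s^2 Y - s·y(0) - y'(0) and L{y'} = sY - y(0), with y(0) = 1, y'(0) = 4, the left side becomes (s^2 - 4*s + 4)Y - (s).
The right side is L{exp(-5*t)} = 1/(s + 5).
So (s^2 - 4*s + 4)Y = 1/(s + 5) + (s).
Divide through and combine into a single rational function.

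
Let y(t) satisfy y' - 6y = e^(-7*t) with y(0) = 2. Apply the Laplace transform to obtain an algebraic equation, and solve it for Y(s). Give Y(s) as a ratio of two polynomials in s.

Y(s) = (2*s + 15)/(s^2 + s - 42)

Laplace-transform each side.
With L{y'} = sY - y(0) = sY - 2: the LHS transforms to (s - 6)Y - (2).
The right side is L{e^(-7*t)} = 1/(s + 7).
So (s - 6)Y = 1/(s + 7) + (2).
Isolate Y and clear denominators.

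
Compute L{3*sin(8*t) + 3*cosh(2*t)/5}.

By linearity of the Laplace transform, transform each term separately.
(3)·[L{sin(8t)} = 8/(s^2 + 64)]; (3/5)·[L{cosh(2t)} = s/(s^2 - 4)].

3*s/(5*(s^2 - 4)) + 24/(s^2 + 64)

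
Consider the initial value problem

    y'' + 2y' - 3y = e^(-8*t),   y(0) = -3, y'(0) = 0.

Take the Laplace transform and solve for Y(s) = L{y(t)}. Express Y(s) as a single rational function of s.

Y(s) = (-3*s^2 - 30*s - 47)/(s^3 + 10*s^2 + 13*s - 24)

Apply the Laplace transform to the equation.
Using L{y''} = s^2 Y - s·y(0) - y'(0) and L{y'} = sY - y(0), with y(0) = -3, y'(0) = 0, the left side becomes (s^2 + 2*s - 3)Y - (-3*s - 6).
The right side is L{e^(-8*t)} = 1/(s + 8).
So (s^2 + 2*s - 3)Y = 1/(s + 8) + (-3*s - 6).
Solve for Y(s) and write it as one ratio of polynomials.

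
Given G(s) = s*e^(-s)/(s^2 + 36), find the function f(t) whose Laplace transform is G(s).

The factor e^(-s) signals a time shift by c = 1 (second shifting theorem).
L{cos(6t)} = s/(s^2 + 36), so L^-1{s/(s^2 + 36)} = cos(6*t).
Hence the inverse is u(t - 1) times that function evaluated at t - 1.

f(t) = Heaviside(t - 1)*(cos(6*t - 6))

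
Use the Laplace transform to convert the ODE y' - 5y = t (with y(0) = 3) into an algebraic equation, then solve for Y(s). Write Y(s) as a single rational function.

Transform both sides with L{·}.
Using L{y'} = sY - y(0) = sY - 3, the left side becomes (s - 5)Y - (3).
The right side is L{t} = s^(-2).
So (s - 5)Y = s^(-2) + (3).
Isolate Y and clear denominators.

Y(s) = (3*s^2 + 1)/(s^3 - 5*s^2)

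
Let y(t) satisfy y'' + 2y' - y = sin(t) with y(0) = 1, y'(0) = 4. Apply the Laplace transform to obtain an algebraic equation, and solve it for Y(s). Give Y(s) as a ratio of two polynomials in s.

Laplace-transform each side.
Using L{y''} = s^2 Y - s·y(0) - y'(0) and L{y'} = sY - y(0), with y(0) = 1, y'(0) = 4, the left side becomes (s^2 + 2*s - 1)Y - (s + 6).
The right side is L{sin(t)} = 1/(s^2 + 1).
So (s^2 + 2*s - 1)Y = 1/(s^2 + 1) + (s + 6).
Solve for Y(s) and write it as one ratio of polynomials.

Y(s) = (s^3 + 6*s^2 + s + 7)/(s^4 + 2*s^3 + 2*s - 1)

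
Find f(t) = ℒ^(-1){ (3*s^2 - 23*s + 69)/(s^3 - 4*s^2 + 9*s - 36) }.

Factor the denominator: s^3 - 4*s^2 + 9*s - 36 = (s - 4)*(s^2 + 9).
Partial fraction decomposition gives [1/(s - 4)] + [2*s/(s^2 + 9)] + [-15/(s^2 + 9)].
Invert each term: 1/(s - 4) ↔ e^(4t); 2·s/(s^2 + 9) ↔ 2cos(3t); -5·3/(s^2 + 9) ↔ -5sin(3t).

f(t) = exp(4*t) - 5*sin(3*t) + 2*cos(3*t)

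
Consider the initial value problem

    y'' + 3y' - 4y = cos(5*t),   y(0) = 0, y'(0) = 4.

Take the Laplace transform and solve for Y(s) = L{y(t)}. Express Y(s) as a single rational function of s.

Laplace-transform each side.
The derivative rules (L{y''} = s^2 Y - s·y(0) - y'(0) and L{y'} = sY - y(0), with y(0) = 0, y'(0) = 4) turn the left side into (s^2 + 3*s - 4)Y - (4).
The right side is L{cos(5*t)} = s/(s^2 + 25).
So (s^2 + 3*s - 4)Y = s/(s^2 + 25) + (4).
Divide through and combine into a single rational function.

Y(s) = (4*s^2 + s + 100)/(s^4 + 3*s^3 + 21*s^2 + 75*s - 100)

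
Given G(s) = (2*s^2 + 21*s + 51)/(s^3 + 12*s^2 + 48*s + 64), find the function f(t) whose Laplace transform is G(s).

f(t) = -t^2*exp(-4*t)/2 + 5*t*exp(-4*t) + 2*exp(-4*t)

Factor the denominator: s^3 + 12*s^2 + 48*s + 64 = (s + 4)^3.
Partial fraction decomposition gives [2/(s + 4)] + [5/(s + 4)^2] + [-1/(s + 4)^3].
Invert each term: 2/(s + 4) ↔ 2e^(-4t); 5/(s + 4)^2 ↔ 5t·e^(-4t); -1/(s + 4)^3 ↔ (-1/2)t^2·e^(-4t).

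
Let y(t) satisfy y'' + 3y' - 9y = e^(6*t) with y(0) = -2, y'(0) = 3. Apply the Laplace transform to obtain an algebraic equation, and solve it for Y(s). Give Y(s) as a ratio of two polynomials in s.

Take the Laplace transform of both sides.
With L{y''} = s^2 Y - s·y(0) - y'(0) and L{y'} = sY - y(0), with y(0) = -2, y'(0) = 3: the LHS transforms to (s^2 + 3*s - 9)Y - (-2*s - 3).
The right side is L{e^(6*t)} = 1/(s - 6).
So (s^2 + 3*s - 9)Y = 1/(s - 6) + (-2*s - 3).
Solve for Y(s) and write it as one ratio of polynomials.

Y(s) = (-2*s^2 + 9*s + 19)/(s^3 - 3*s^2 - 27*s + 54)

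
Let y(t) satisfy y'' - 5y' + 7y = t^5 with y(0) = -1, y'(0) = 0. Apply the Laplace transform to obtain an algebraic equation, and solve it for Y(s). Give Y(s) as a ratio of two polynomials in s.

Apply the Laplace transform to the equation.
Using L{y''} = s^2 Y - s·y(0) - y'(0) and L{y'} = sY - y(0), with y(0) = -1, y'(0) = 0, the left side becomes (s^2 - 5*s + 7)Y - (-s + 5).
The right side is L{t^5} = 120/s^6.
So (s^2 - 5*s + 7)Y = 120/s^6 + (-s + 5).
Isolate Y and clear denominators.

Y(s) = (-s^7 + 5*s^6 + 120)/(s^8 - 5*s^7 + 7*s^6)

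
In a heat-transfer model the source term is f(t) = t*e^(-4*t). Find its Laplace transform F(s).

L{e^(-4t)} = 1/(s + 4).
Then apply L{t·g(t)} = -d/ds[G(s)] with G(s) = 1/(s + 4):
differentiating 1 time and applying the sign gives (s + 4)^(-2).

F(s) = (s + 4)^(-2)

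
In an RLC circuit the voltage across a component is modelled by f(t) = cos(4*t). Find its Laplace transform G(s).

G(s) = s/(s^2 + 16)

L{cos(4t)} = s/(s^2 + 16).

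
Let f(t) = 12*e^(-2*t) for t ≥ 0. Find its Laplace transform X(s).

X(s) = 12/(s + 2)

L{12} = 12/s.
By the first shifting theorem, multiplying by e^(-2t) replaces s with s + 2.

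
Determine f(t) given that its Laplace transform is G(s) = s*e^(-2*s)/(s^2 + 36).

The factor e^(-2s) signals a time shift by c = 2 (second shifting theorem).
L{cos(6t)} = s/(s^2 + 36), so L^-1{s/(s^2 + 36)} = cos(6*t).
Hence the inverse is u(t - 2) times that function evaluated at t - 2.

f(t) = Heaviside(t - 2)*(cos(6*t - 12))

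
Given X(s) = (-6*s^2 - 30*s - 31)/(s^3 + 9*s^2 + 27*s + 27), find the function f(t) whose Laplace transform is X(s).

f(t) = 5*t^2*exp(-3*t)/2 + 6*t*exp(-3*t) - 6*exp(-3*t)

Factor the denominator: s^3 + 9*s^2 + 27*s + 27 = (s + 3)^3.
Partial fraction decomposition gives [-6/(s + 3)] + [6/(s + 3)^2] + [5/(s + 3)^3].
Invert each term: -6/(s + 3) ↔ -6e^(-3t); 6/(s + 3)^2 ↔ 6t·e^(-3t); 5/(s + 3)^3 ↔ (5/2)t^2·e^(-3t).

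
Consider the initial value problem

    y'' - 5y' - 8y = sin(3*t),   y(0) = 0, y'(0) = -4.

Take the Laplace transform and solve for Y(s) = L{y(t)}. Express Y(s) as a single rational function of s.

Y(s) = (-4*s^2 - 33)/(s^4 - 5*s^3 + s^2 - 45*s - 72)

Transform both sides with L{·}.
Using L{y''} = s^2 Y - s·y(0) - y'(0) and L{y'} = sY - y(0), with y(0) = 0, y'(0) = -4, the left side becomes (s^2 - 5*s - 8)Y - (-4).
The right side is L{sin(3*t)} = 3/(s^2 + 9).
So (s^2 - 5*s - 8)Y = 3/(s^2 + 9) + (-4).
Isolate Y and clear denominators.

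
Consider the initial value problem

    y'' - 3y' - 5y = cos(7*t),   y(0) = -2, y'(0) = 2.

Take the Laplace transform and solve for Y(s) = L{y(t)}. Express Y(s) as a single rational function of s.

Laplace-transform each side.
Using L{y''} = s^2 Y - s·y(0) - y'(0) and L{y'} = sY - y(0), with y(0) = -2, y'(0) = 2, the left side becomes (s^2 - 3*s - 5)Y - (-2*s + 8).
The right side is L{cos(7*t)} = s/(s^2 + 49).
So (s^2 - 3*s - 5)Y = s/(s^2 + 49) + (-2*s + 8).
Solve for Y(s) and write it as one ratio of polynomials.

Y(s) = (-2*s^3 + 8*s^2 - 97*s + 392)/(s^4 - 3*s^3 + 44*s^2 - 147*s - 245)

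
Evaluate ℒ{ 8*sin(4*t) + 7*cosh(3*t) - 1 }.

7*s/(s^2 - 9) + 32/(s^2 + 16) - 1/s

Apply the Laplace transform termwise.
(7)·[L{cosh(3t)} = s/(s^2 - 9)]; (8)·[L{sin(4t)} = 4/(s^2 + 16)]; L{-1} = -1/s.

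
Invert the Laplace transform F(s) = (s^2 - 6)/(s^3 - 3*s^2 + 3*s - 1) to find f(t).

f(t) = -5*t^2*exp(t)/2 + 2*t*exp(t) + exp(t)

Factor the denominator: s^3 - 3*s^2 + 3*s - 1 = (s - 1)^3.
Partial fraction decomposition gives [1/(s - 1)] + [2/(s - 1)^2] + [-5/(s - 1)^3].
Invert each term: 1/(s - 1) ↔ e^(t); 2/(s - 1)^2 ↔ 2t·e^(t); -5/(s - 1)^3 ↔ (-5/2)t^2·e^(t).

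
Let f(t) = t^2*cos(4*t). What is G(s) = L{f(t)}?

G(s) = 2*s*(s^2 - 48)/(s^2 + 16)^3

L{cos(4t)} = s/(s^2 + 16).
Then apply L{t^2·g(t)} = (-1)^2 d^2/ds^2[H(s)] with H(s) = s/(s^2 + 16):
differentiating 2 times and applying the sign gives 2*s*(s^2 - 48)/(s^2 + 16)^3.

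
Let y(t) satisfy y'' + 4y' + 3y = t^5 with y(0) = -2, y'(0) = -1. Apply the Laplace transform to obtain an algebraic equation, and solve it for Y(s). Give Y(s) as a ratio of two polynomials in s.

Y(s) = (-2*s^7 - 9*s^6 + 120)/(s^8 + 4*s^7 + 3*s^6)

Take the Laplace transform of both sides.
The derivative rules (L{y''} = s^2 Y - s·y(0) - y'(0) and L{y'} = sY - y(0), with y(0) = -2, y'(0) = -1) turn the left side into (s^2 + 4*s + 3)Y - (-2*s - 9).
The right side is L{t^5} = 120/s^6.
So (s^2 + 4*s + 3)Y = 120/s^6 + (-2*s - 9).
Solve for Y(s) and write it as one ratio of polynomials.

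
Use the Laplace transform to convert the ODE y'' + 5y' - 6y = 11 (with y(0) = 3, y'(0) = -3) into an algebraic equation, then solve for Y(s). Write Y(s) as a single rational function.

Apply the Laplace transform to the equation.
Using L{y''} = s^2 Y - s·y(0) - y'(0) and L{y'} = sY - y(0), with y(0) = 3, y'(0) = -3, the left side becomes (s^2 + 5*s - 6)Y - (3*s + 12).
The right side is L{11} = 11/s.
So (s^2 + 5*s - 6)Y = 11/s + (3*s + 12).
Divide through and combine into a single rational function.

Y(s) = (3*s^2 + 12*s + 11)/(s^3 + 5*s^2 - 6*s)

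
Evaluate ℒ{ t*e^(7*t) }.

L{e^(7t)} = 1/(s - 7).
Then apply L{t·g(t)} = -d/ds[G(s)] with G(s) = 1/(s - 7):
differentiating 1 time and applying the sign gives (s - 7)^(-2).

(s - 7)^(-2)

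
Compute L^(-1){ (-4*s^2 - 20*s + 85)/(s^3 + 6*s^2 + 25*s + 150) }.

Factor the denominator: s^3 + 6*s^2 + 25*s + 150 = (s + 6)*(s^2 + 25).
Partial fraction decomposition gives [1/(s + 6)] + [-5*s/(s^2 + 25)] + [10/(s^2 + 25)].
Invert each term: 1/(s + 6) ↔ e^(-6t); -5·s/(s^2 + 25) ↔ -5cos(5t); 2·5/(s^2 + 25) ↔ 2sin(5t).

2*sin(5*t) - 5*cos(5*t) + exp(-6*t)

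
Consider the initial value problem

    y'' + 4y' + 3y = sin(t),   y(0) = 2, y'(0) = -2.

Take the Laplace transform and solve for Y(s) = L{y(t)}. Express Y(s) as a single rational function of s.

Y(s) = (2*s^3 + 6*s^2 + 2*s + 7)/(s^4 + 4*s^3 + 4*s^2 + 4*s + 3)

Laplace-transform each side.
With L{y''} = s^2 Y - s·y(0) - y'(0) and L{y'} = sY - y(0), with y(0) = 2, y'(0) = -2: the LHS transforms to (s^2 + 4*s + 3)Y - (2*s + 6).
The right side is L{sin(t)} = 1/(s^2 + 1).
So (s^2 + 4*s + 3)Y = 1/(s^2 + 1) + (2*s + 6).
Divide through and combine into a single rational function.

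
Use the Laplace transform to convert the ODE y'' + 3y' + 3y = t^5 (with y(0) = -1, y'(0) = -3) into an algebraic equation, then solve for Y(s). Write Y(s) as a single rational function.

Y(s) = (-s^7 - 6*s^6 + 120)/(s^8 + 3*s^7 + 3*s^6)

Laplace-transform each side.
With L{y''} = s^2 Y - s·y(0) - y'(0) and L{y'} = sY - y(0), with y(0) = -1, y'(0) = -3: the LHS transforms to (s^2 + 3*s + 3)Y - (-s - 6).
The right side is L{t^5} = 120/s^6.
So (s^2 + 3*s + 3)Y = 120/s^6 + (-s - 6).
Solve for Y(s) and write it as one ratio of polynomials.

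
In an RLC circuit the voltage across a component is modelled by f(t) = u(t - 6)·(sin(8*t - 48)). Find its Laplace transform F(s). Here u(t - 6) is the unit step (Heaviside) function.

By the second shifting theorem, L{u(t - c)·g(t - c)} = e^(-cs)·G(s) with c = 6 and G(s) = L{g(t)}.
L{sin(8t)} = 8/(s^2 + 64).

F(s) = 8*exp(-6*s)/(s^2 + 64)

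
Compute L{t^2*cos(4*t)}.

L{cos(4t)} = s/(s^2 + 16).
Then apply L{t^2·g(t)} = (-1)^2 d^2/ds^2[H(s)] with H(s) = s/(s^2 + 16):
differentiating 2 times and applying the sign gives 2*s*(s^2 - 48)/(s^2 + 16)^3.

2*s*(s^2 - 48)/(s^2 + 16)^3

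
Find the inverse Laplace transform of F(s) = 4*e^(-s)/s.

Heaviside(t - 1)*(4)

The factor e^(-s) signals a time shift by c = 1 (second shifting theorem).
L{4} = 4/s, so L^-1{4/s} = 4.
Hence the inverse is u(t - 1) times that function evaluated at t - 1.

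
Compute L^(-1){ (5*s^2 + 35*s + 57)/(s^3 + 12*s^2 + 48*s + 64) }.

Factor the denominator: s^3 + 12*s^2 + 48*s + 64 = (s + 4)^3.
Partial fraction decomposition gives [5/(s + 4)] + [-5/(s + 4)^2] + [-3/(s + 4)^3].
Invert each term: 5/(s + 4) ↔ 5e^(-4t); -5/(s + 4)^2 ↔ -5t·e^(-4t); -3/(s + 4)^3 ↔ (-3/2)t^2·e^(-4t).

-3*t^2*exp(-4*t)/2 - 5*t*exp(-4*t) + 5*exp(-4*t)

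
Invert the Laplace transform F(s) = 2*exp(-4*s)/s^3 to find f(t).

The factor e^(-4s) signals a time shift by c = 4 (second shifting theorem).
L{t^2} = 2!/s^3 = 2/s^3, so L^-1{2/s^3} = t^2.
Hence the inverse is u(t - 4) times that function evaluated at t - 4.

f(t) = Heaviside(t - 4)*((t - 4)^2)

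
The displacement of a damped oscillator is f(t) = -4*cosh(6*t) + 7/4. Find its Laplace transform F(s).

F(s) = -4*s/(s^2 - 36) + 7/(4*s)

The transform is linear, so treat each term independently.
(-4)·[L{cosh(6t)} = s/(s^2 - 36)]; L{7/4} = (7/4)/s.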